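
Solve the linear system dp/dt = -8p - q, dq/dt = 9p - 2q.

Coefficient matrix A = [[-8, -1], [9, -2]].
Characteristic polynomial det(A - λI) = λ^2 + 10λ + 25 = 0.
Single eigenvalue λ = -5 with algebraic multiplicity 2.
Eigenvector v = (-1,3); generalized eigenvector w with (A-λI)w=v is (1,-2).
General solution: e^(-5t)[c_1·v + c_2·(t·v + w)].

p(t) = -c_1e^(-5t) - c_2te^(-5t) + c_2e^(-5t), q(t) = 3c_1e^(-5t) + 3c_2te^(-5t) - 2c_2e^(-5t)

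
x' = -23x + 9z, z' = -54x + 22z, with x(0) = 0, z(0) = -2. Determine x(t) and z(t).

Coefficient matrix A = [[-23, 9], [-54, 22]].
Characteristic polynomial det(A - λI) = λ^2 + λ - 20 = 0.
Eigenvalues λ = -5, 4.
For λ=-5: (A-λI) row 1 is [-18, 9], so an eigenvector is (1, 2).
For λ=4: (A-λI) row 1 is [-27, 9], so an eigenvector is (-1, -3).
General solution: K_1e^(-5t)(1,2) + K_2e^(4t)(-1,-3).
Applying x(0)=0, z(0)=-2 gives K_1=2, K_2=2.

x(t) = -2e^(4t) + 2e^(-5t), z(t) = -6e^(4t) + 4e^(-5t)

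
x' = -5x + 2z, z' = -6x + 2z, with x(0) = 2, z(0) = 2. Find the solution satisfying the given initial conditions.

Coefficient matrix A = [[-5, 2], [-6, 2]].
Characteristic polynomial det(A - λI) = λ^2 + 3λ + 2 = 0.
Eigenvalues λ = -2, -1.
For λ=-2: (A-λI) row 1 is [-3, 2], so an eigenvector is (2, 3).
For λ=-1: (A-λI) row 1 is [-4, 2], so an eigenvector is (1, 2).
General solution: C_1e^(-2t)(2,3) + C_2e^(-t)(1,2).
Applying x(0)=2, z(0)=2 gives C_1=2, C_2=-2.

x(t) = -2e^(-t) + 4e^(-2t), z(t) = -4e^(-t) + 6e^(-2t)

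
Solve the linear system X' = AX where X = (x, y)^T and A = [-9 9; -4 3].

x(t) = 3C_1e^(-3t) + 3C_2te^(-3t) - 2C_2e^(-3t), y(t) = 2C_1e^(-3t) + 2C_2te^(-3t) - C_2e^(-3t)

Coefficient matrix A = [[-9, 9], [-4, 3]].
Characteristic polynomial det(A - λI) = λ^2 + 6λ + 9 = 0.
Single eigenvalue λ = -3 with algebraic multiplicity 2.
Eigenvector v = (3,2); generalized eigenvector w with (A-λI)w=v is (-2,-1).
General solution: e^(-3t)[C_1·v + C_2·(t·v + w)].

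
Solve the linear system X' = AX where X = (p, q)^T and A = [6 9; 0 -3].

Coefficient matrix A = [[6, 9], [0, -3]].
Characteristic polynomial det(A - λI) = λ^2 - 3λ - 18 = 0.
Eigenvalues λ = 6, -3.
For λ=6: (A-λI) row 1 is [0, 9], so an eigenvector is (-1, 0).
For λ=-3: (A-λI) row 1 is [9, 9], so an eigenvector is (-1, 1).
General solution: C_1e^(6t)(-1,0) + C_2e^(-3t)(-1,1).

p(t) = -C_1e^(6t) - C_2e^(-3t), q(t) = C_2e^(-3t)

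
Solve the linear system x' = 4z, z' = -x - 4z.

Coefficient matrix A = [[0, 4], [-1, -4]].
Characteristic polynomial det(A - λI) = λ^2 + 4λ + 4 = 0.
Single eigenvalue λ = -2 with algebraic multiplicity 2.
Eigenvector v = (-2,1); generalized eigenvector w with (A-λI)w=v is (-3,1).
General solution: e^(-2t)[c_1·v + c_2·(t·v + w)].

x(t) = -2c_1e^(-2t) - 2c_2te^(-2t) - 3c_2e^(-2t), z(t) = c_1e^(-2t) + c_2te^(-2t) + c_2e^(-2t)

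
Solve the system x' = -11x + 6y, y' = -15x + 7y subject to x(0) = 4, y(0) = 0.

x(t) = -12e^(-2t)sin(3t) + 4e^(-2t)cos(3t), y(t) = -20e^(-2t)sin(3t)

Coefficient matrix A = [[-11, 6], [-15, 7]].
Characteristic polynomial det(A - λI) = λ^2 + 4λ + 13 = 0.
Eigenvalues λ = -2 ± 3i (complex conjugate pair).
For λ=-2+3i: an eigenvector is (-1,-2) - i(-1,-1) = (-1 + i, -2 + i).
A real fundamental pair from Re and Im of e^((-2+3i)t)v: X_1 = e^(-2t)(cos(3t)·(-1,-2) + sin(3t)·(-1,-1)), X_2 = e^(-2t)(sin(3t)·(-1,-2) - cos(3t)·(-1,-1)).
General solution: K_1X_1 + K_2X_2.
Applying x(0)=4, y(0)=0 gives K_1=4, K_2=8.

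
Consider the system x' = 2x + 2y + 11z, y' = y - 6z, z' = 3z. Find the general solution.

Coefficient matrix A = [[2, 2, 11], [0, 1, -6], [0, 0, 3]].
det(A - λI) = 0 gives eigenvalues λ = 3, 2, 1.
For λ=3: eigenvector (5,-3,1).
For λ=2: eigenvector (1,0,0).
For λ=1: eigenvector (2,-1,0).
General solution: C_1e^(3t)(5,-3,1) + C_2e^(2t)(1,0,0) + C_3e^(t)(2,-1,0).

x(t) = 5C_1e^(3t) + C_2e^(2t) + 2C_3e^(t), y(t) = -3C_1e^(3t) - C_3e^(t), z(t) = C_1e^(3t)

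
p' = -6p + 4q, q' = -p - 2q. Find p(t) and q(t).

Coefficient matrix A = [[-6, 4], [-1, -2]].
Characteristic polynomial det(A - λI) = λ^2 + 8λ + 16 = 0.
Single eigenvalue λ = -4 with algebraic multiplicity 2.
Eigenvector v = (2,1); generalized eigenvector w with (A-λI)w=v is (1,1).
General solution: e^(-4t)[C_1·v + C_2·(t·v + w)].

p(t) = 2C_1e^(-4t) + 2C_2te^(-4t) + C_2e^(-4t), q(t) = C_1e^(-4t) + C_2te^(-4t) + C_2e^(-4t)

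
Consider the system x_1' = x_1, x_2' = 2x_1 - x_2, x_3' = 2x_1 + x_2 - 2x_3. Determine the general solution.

Coefficient matrix A = [[1, 0, 0], [2, -1, 0], [2, 1, -2]].
det(A - λI) = 0 gives eigenvalues λ = 1, -1, -2.
For λ=1: eigenvector (1,1,1).
For λ=-1: eigenvector (0,1,1).
For λ=-2: eigenvector (0,0,1).
General solution: C_1e^(t)(1,1,1) + C_2e^(-t)(0,1,1) + C_3e^(-2t)(0,0,1).

x_1(t) = C_1e^(t), x_2(t) = C_1e^(t) + C_2e^(-t), x_3(t) = C_1e^(t) + C_2e^(-t) + C_3e^(-2t)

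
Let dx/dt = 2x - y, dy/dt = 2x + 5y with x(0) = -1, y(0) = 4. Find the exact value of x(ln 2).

-32

A = [[2,-1],[2,5]]; eigenvalues λ = 3, 4.
Eigenvectors: (1,-1) for λ=3, (-1,2) for λ=4.
From the initial condition, c_1 = 2, c_2 = 3.
x(ln 2) = (2)(2^3)(1) + (3)(2^4)(-1) = -32.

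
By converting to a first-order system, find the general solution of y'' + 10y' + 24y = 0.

y(t) = K_1e^(-6t) + K_2e^(-4t)

Let x_1 = y, x_2 = y'. Then x_1' = x_2 and x_2' = -24x_1 - 10x_2.
A = [[0,1],[-24,-10]]; det(A-λI) = λ^2 + 10λ + 24.
Eigenvalues λ = -6, -4 with eigenvectors (1,-6), (1,-4).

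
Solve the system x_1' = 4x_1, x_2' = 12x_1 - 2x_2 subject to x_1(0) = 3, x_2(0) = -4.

Coefficient matrix A = [[4, 0], [12, -2]].
Characteristic polynomial det(A - λI) = λ^2 - 2λ - 8 = 0.
Eigenvalues λ = -2, 4.
For λ=-2: (A-λI) row 1 is [6, 0], so an eigenvector is (0, -1).
For λ=4: (A-λI) row 2 is [12, -6], so an eigenvector is (-1, -2).
General solution: C_1e^(-2t)(0,-1) + C_2e^(4t)(-1,-2).
Applying x_1(0)=3, x_2(0)=-4 gives C_1=10, C_2=-3.

x_1(t) = 3e^(4t), x_2(t) = 6e^(4t) - 10e^(-2t)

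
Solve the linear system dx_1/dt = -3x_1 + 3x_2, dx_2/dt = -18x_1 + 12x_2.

x_1(t) = c_1e^(6t) - c_2e^(3t), x_2(t) = 3c_1e^(6t) - 2c_2e^(3t)

Coefficient matrix A = [[-3, 3], [-18, 12]].
Characteristic polynomial det(A - λI) = λ^2 - 9λ + 18 = 0.
Eigenvalues λ = 6, 3.
For λ=6: (A-λI) row 1 is [-9, 3], so an eigenvector is (1, 3).
For λ=3: (A-λI) row 1 is [-6, 3], so an eigenvector is (-1, -2).
General solution: c_1e^(6t)(1,3) + c_2e^(3t)(-1,-2).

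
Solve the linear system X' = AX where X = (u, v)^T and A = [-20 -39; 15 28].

Coefficient matrix A = [[-20, -39], [15, 28]].
Characteristic polynomial det(A - λI) = λ^2 - 8λ + 25 = 0.
Eigenvalues λ = 4 ± 3i (complex conjugate pair).
For λ=4+3i: an eigenvector is (3,-2) - i(2,-1) = (3 - 2i, -2 + i).
A real fundamental pair from Re and Im of e^((4+3i)t)v: X_1 = e^(4t)(cos(3t)·(3,-2) + sin(3t)·(2,-1)), X_2 = e^(4t)(sin(3t)·(3,-2) - cos(3t)·(2,-1)).
General solution: C_1X_1 + C_2X_2.

u(t) = 2C_1e^(4t)sin(3t) + 3C_1e^(4t)cos(3t) + 3C_2e^(4t)sin(3t) - 2C_2e^(4t)cos(3t), v(t) = -C_1e^(4t)sin(3t) - 2C_1e^(4t)cos(3t) - 2C_2e^(4t)sin(3t) + C_2e^(4t)cos(3t)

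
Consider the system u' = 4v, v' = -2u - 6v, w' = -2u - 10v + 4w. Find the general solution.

Coefficient matrix A = [[0, 4, 0], [-2, -6, 0], [-2, -10, 4]].
det(A - λI) = 0 gives eigenvalues λ = -2, -4, 4.
For λ=-2: eigenvector (2,-1,-1).
For λ=-4: eigenvector (1,-1,-1).
For λ=4: eigenvector (0,0,1).
General solution: C_1e^(-2t)(2,-1,-1) + C_2e^(-4t)(1,-1,-1) + C_3e^(4t)(0,0,1).

u(t) = 2C_1e^(-2t) + C_2e^(-4t), v(t) = -C_1e^(-2t) - C_2e^(-4t), w(t) = -C_1e^(-2t) - C_2e^(-4t) + C_3e^(4t)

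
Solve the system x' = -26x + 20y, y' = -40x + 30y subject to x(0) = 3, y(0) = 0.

Coefficient matrix A = [[-26, 20], [-40, 30]].
Characteristic polynomial det(A - λI) = λ^2 - 4λ + 20 = 0.
Eigenvalues λ = 2 ± 4i (complex conjugate pair).
For λ=2+4i: an eigenvector is (1,1) - i(-2,-3) = (1 + 2i, 1 + 3i).
A real fundamental pair from Re and Im of e^((2+4i)t)v: X_1 = e^(2t)(cos(4t)·(1,1) + sin(4t)·(-2,-3)), X_2 = e^(2t)(sin(4t)·(1,1) - cos(4t)·(-2,-3)).
General solution: C_1X_1 + C_2X_2.
Applying x(0)=3, y(0)=0 gives C_1=9, C_2=-3.

x(t) = -21e^(2t)sin(4t) + 3e^(2t)cos(4t), y(t) = -30e^(2t)sin(4t)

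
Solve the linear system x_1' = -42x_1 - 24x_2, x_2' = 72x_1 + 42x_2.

x_1(t) = c_1e^(6t) + 2c_2e^(-6t), x_2(t) = -2c_1e^(6t) - 3c_2e^(-6t)

Coefficient matrix A = [[-42, -24], [72, 42]].
Characteristic polynomial det(A - λI) = λ^2 - 36 = 0.
Eigenvalues λ = 6, -6.
For λ=6: (A-λI) row 1 is [-48, -24], so an eigenvector is (1, -2).
For λ=-6: (A-λI) row 1 is [-36, -24], so an eigenvector is (2, -3).
General solution: c_1e^(6t)(1,-2) + c_2e^(-6t)(2,-3).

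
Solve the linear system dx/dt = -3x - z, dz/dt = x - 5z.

Coefficient matrix A = [[-3, -1], [1, -5]].
Characteristic polynomial det(A - λI) = λ^2 + 8λ + 16 = 0.
Single eigenvalue λ = -4 with algebraic multiplicity 2.
Eigenvector v = (-1,-1); generalized eigenvector w with (A-λI)w=v is (0,1).
General solution: e^(-4t)[c_1·v + c_2·(t·v + w)].

x(t) = -c_1e^(-4t) - c_2te^(-4t), z(t) = -c_1e^(-4t) - c_2te^(-4t) + c_2e^(-4t)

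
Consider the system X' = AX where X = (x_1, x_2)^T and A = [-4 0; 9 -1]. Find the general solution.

Coefficient matrix A = [[-4, 0], [9, -1]].
Characteristic polynomial det(A - λI) = λ^2 + 5λ + 4 = 0.
Eigenvalues λ = -1, -4.
For λ=-1: (A-λI) row 1 is [-3, 0], so an eigenvector is (0, 1).
For λ=-4: (A-λI) row 2 is [9, 3], so an eigenvector is (-1, 3).
General solution: K_1e^(-t)(0,1) + K_2e^(-4t)(-1,3).

x_1(t) = -K_2e^(-4t), x_2(t) = K_1e^(-t) + 3K_2e^(-4t)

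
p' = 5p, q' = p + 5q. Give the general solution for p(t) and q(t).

Coefficient matrix A = [[5, 0], [1, 5]].
Characteristic polynomial det(A - λI) = λ^2 - 10λ + 25 = 0.
Single eigenvalue λ = 5 with algebraic multiplicity 2.
Eigenvector v = (0,1); generalized eigenvector w with (A-λI)w=v is (1,-3).
General solution: e^(5t)[C_1·v + C_2·(t·v + w)].

p(t) = C_2e^(5t), q(t) = C_1e^(5t) + C_2te^(5t) - 3C_2e^(5t)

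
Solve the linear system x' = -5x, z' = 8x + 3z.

x(t) = -K_1e^(-5t), z(t) = K_1e^(-5t) - K_2e^(3t)

Coefficient matrix A = [[-5, 0], [8, 3]].
Characteristic polynomial det(A - λI) = λ^2 + 2λ - 15 = 0.
Eigenvalues λ = -5, 3.
For λ=-5: (A-λI) row 2 is [8, 8], so an eigenvector is (-1, 1).
For λ=3: (A-λI) row 1 is [-8, 0], so an eigenvector is (0, -1).
General solution: K_1e^(-5t)(-1,1) + K_2e^(3t)(0,-1).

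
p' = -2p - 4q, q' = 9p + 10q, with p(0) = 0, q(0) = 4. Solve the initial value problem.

p(t) = -16te^(4t), q(t) = 24te^(4t) + 4e^(4t)

Coefficient matrix A = [[-2, -4], [9, 10]].
Characteristic polynomial det(A - λI) = λ^2 - 8λ + 16 = 0.
Single eigenvalue λ = 4 with algebraic multiplicity 2.
Eigenvector v = (-2,3); generalized eigenvector w with (A-λI)w=v is (1,-1).
General solution: e^(4t)[K_1·v + K_2·(t·v + w)].
Applying p(0)=0, q(0)=4 gives K_1=4, K_2=8.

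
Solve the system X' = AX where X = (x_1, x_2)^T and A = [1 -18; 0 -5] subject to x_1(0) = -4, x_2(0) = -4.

x_1(t) = 8e^(t) - 12e^(-5t), x_2(t) = -4e^(-5t)

Coefficient matrix A = [[1, -18], [0, -5]].
Characteristic polynomial det(A - λI) = λ^2 + 4λ - 5 = 0.
Eigenvalues λ = 1, -5.
For λ=1: (A-λI) row 1 is [0, -18], so an eigenvector is (-1, 0).
For λ=-5: (A-λI) row 1 is [6, -18], so an eigenvector is (3, 1).
General solution: C_1e^(t)(-1,0) + C_2e^(-5t)(3,1).
Applying x_1(0)=-4, x_2(0)=-4 gives C_1=-8, C_2=-4.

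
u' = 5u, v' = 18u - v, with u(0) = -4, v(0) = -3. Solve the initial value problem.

Coefficient matrix A = [[5, 0], [18, -1]].
Characteristic polynomial det(A - λI) = λ^2 - 4λ - 5 = 0.
Eigenvalues λ = 5, -1.
For λ=5: (A-λI) row 2 is [18, -6], so an eigenvector is (1, 3).
For λ=-1: (A-λI) row 1 is [6, 0], so an eigenvector is (0, 1).
General solution: C_1e^(5t)(1,3) + C_2e^(-t)(0,1).
Applying u(0)=-4, v(0)=-3 gives C_1=-4, C_2=9.

u(t) = -4e^(5t), v(t) = -12e^(5t) + 9e^(-t)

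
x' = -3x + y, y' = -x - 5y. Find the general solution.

Coefficient matrix A = [[-3, 1], [-1, -5]].
Characteristic polynomial det(A - λI) = λ^2 + 8λ + 16 = 0.
Single eigenvalue λ = -4 with algebraic multiplicity 2.
Eigenvector v = (1,-1); generalized eigenvector w with (A-λI)w=v is (0,1).
General solution: e^(-4t)[c_1·v + c_2·(t·v + w)].

x(t) = c_1e^(-4t) + c_2te^(-4t), y(t) = -c_1e^(-4t) - c_2te^(-4t) + c_2e^(-4t)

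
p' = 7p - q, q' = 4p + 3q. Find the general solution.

p(t) = -K_1e^(5t) - K_2te^(5t) + K_2e^(5t), q(t) = -2K_1e^(5t) - 2K_2te^(5t) + 3K_2e^(5t)

Coefficient matrix A = [[7, -1], [4, 3]].
Characteristic polynomial det(A - λI) = λ^2 - 10λ + 25 = 0.
Single eigenvalue λ = 5 with algebraic multiplicity 2.
Eigenvector v = (-1,-2); generalized eigenvector w with (A-λI)w=v is (1,3).
General solution: e^(5t)[K_1·v + K_2·(t·v + w)].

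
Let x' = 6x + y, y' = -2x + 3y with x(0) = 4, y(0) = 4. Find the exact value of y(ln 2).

A = [[6,1],[-2,3]]; eigenvalues λ = 5, 4.
Eigenvectors: (-1,1) for λ=5, (-1,2) for λ=4.
From the initial condition, c_1 = -12, c_2 = 8.
y(ln 2) = (-12)(2^5)(1) + (8)(2^4)(2) = -128.

-128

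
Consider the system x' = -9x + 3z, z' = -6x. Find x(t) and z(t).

x(t) = -c_1e^(-3t) + c_2e^(-6t), z(t) = -2c_1e^(-3t) + c_2e^(-6t)

Coefficient matrix A = [[-9, 3], [-6, 0]].
Characteristic polynomial det(A - λI) = λ^2 + 9λ + 18 = 0.
Eigenvalues λ = -3, -6.
For λ=-3: (A-λI) row 1 is [-6, 3], so an eigenvector is (-1, -2).
For λ=-6: (A-λI) row 1 is [-3, 3], so an eigenvector is (1, 1).
General solution: c_1e^(-3t)(-1,-2) + c_2e^(-6t)(1,1).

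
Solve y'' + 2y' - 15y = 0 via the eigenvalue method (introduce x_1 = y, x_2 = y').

y(t) = c_1e^(-5t) + c_2e^(3t)

Let x_1 = y, x_2 = y'. Then x_1' = x_2 and x_2' = 15x_1 - 2x_2.
A = [[0,1],[15,-2]]; det(A-λI) = λ^2 + 2λ - 15.
Eigenvalues λ = -5, 3 with eigenvectors (1,-5), (1,3).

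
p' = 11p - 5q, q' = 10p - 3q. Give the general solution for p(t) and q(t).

Coefficient matrix A = [[11, -5], [10, -3]].
Characteristic polynomial det(A - λI) = λ^2 - 8λ + 17 = 0.
Eigenvalues λ = 4 ± i (complex conjugate pair).
For λ=4+i: an eigenvector is (1,1) - i(2,3) = (1 - 2i, 1 - 3i).
A real fundamental pair from Re and Im of e^((4+i)t)v: X_1 = e^(4t)(cos(t)·(1,1) + sin(t)·(2,3)), X_2 = e^(4t)(sin(t)·(1,1) - cos(t)·(2,3)).
General solution: K_1X_1 + K_2X_2.

p(t) = 2K_1e^(4t)sin(t) + K_1e^(4t)cos(t) + K_2e^(4t)sin(t) - 2K_2e^(4t)cos(t), q(t) = 3K_1e^(4t)sin(t) + K_1e^(4t)cos(t) + K_2e^(4t)sin(t) - 3K_2e^(4t)cos(t)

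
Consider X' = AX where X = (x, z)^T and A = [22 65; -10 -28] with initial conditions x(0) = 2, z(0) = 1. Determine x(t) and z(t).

x(t) = 23e^(-3t)sin(5t) + 2e^(-3t)cos(5t), z(t) = -9e^(-3t)sin(5t) + e^(-3t)cos(5t)

Coefficient matrix A = [[22, 65], [-10, -28]].
Characteristic polynomial det(A - λI) = λ^2 + 6λ + 34 = 0.
Eigenvalues λ = -3 ± 5i (complex conjugate pair).
For λ=-3+5i: an eigenvector is (2,-1) - i(-3,1) = (2 + 3i, -1 - i).
A real fundamental pair from Re and Im of e^((-3+5i)t)v: X_1 = e^(-3t)(cos(5t)·(2,-1) + sin(5t)·(-3,1)), X_2 = e^(-3t)(sin(5t)·(2,-1) - cos(5t)·(-3,1)).
General solution: K_1X_1 + K_2X_2.
Applying x(0)=2, z(0)=1 gives K_1=-5, K_2=4.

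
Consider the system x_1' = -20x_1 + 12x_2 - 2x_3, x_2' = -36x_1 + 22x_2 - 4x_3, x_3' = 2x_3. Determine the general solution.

x_1(t) = c_1e^(4t) - 2c_2e^(-2t) + c_3e^(2t), x_2(t) = 2c_1e^(4t) - 3c_2e^(-2t) + 2c_3e^(2t), x_3(t) = c_3e^(2t)

Coefficient matrix A = [[-20, 12, -2], [-36, 22, -4], [0, 0, 2]].
det(A - λI) = 0 gives eigenvalues λ = 4, -2, 2.
For λ=4: eigenvector (1,2,0).
For λ=-2: eigenvector (-2,-3,0).
For λ=2: eigenvector (1,2,1).
General solution: c_1e^(4t)(1,2,0) + c_2e^(-2t)(-2,-3,0) + c_3e^(2t)(1,2,1).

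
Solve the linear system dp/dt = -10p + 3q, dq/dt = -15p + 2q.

p(t) = C_1e^(-4t)sin(3t) - C_2e^(-4t)cos(3t), q(t) = 2C_1e^(-4t)sin(3t) + C_1e^(-4t)cos(3t) + C_2e^(-4t)sin(3t) - 2C_2e^(-4t)cos(3t)

Coefficient matrix A = [[-10, 3], [-15, 2]].
Characteristic polynomial det(A - λI) = λ^2 + 8λ + 25 = 0.
Eigenvalues λ = -4 ± 3i (complex conjugate pair).
For λ=-4+3i: an eigenvector is (0,1) - i(1,2) = (0 - i, 1 - 2i).
A real fundamental pair from Re and Im of e^((-4+3i)t)v: X_1 = e^(-4t)(cos(3t)·(0,1) + sin(3t)·(1,2)), X_2 = e^(-4t)(sin(3t)·(0,1) - cos(3t)·(1,2)).
General solution: C_1X_1 + C_2X_2.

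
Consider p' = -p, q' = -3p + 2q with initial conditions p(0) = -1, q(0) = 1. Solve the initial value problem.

Coefficient matrix A = [[-1, 0], [-3, 2]].
Characteristic polynomial det(A - λI) = λ^2 - λ - 2 = 0.
Eigenvalues λ = -1, 2.
For λ=-1: (A-λI) row 2 is [-3, 3], so an eigenvector is (-1, -1).
For λ=2: (A-λI) row 1 is [-3, 0], so an eigenvector is (0, 1).
General solution: C_1e^(-t)(-1,-1) + C_2e^(2t)(0,1).
Applying p(0)=-1, q(0)=1 gives C_1=1, C_2=2.

p(t) = -e^(-t), q(t) = 2e^(2t) - e^(-t)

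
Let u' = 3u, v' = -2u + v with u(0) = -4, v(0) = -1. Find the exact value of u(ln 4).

A = [[3,0],[-2,1]]; eigenvalues λ = 3, 1.
Eigenvectors: (-1,1) for λ=3, (0,-1) for λ=1.
From the initial condition, c_1 = 4, c_2 = 5.
u(ln 4) = (4)(4^3)(-1) + (5)(4^1)(0) = -256.

-256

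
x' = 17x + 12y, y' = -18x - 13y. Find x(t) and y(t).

Coefficient matrix A = [[17, 12], [-18, -13]].
Characteristic polynomial det(A - λI) = λ^2 - 4λ - 5 = 0.
Eigenvalues λ = -1, 5.
For λ=-1: (A-λI) row 1 is [18, 12], so an eigenvector is (2, -3).
For λ=5: (A-λI) row 1 is [12, 12], so an eigenvector is (-1, 1).
General solution: C_1e^(-t)(2,-3) + C_2e^(5t)(-1,1).

x(t) = 2C_1e^(-t) - C_2e^(5t), y(t) = -3C_1e^(-t) + C_2e^(5t)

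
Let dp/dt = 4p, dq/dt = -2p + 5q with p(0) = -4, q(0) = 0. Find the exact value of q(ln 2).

A = [[4,0],[-2,5]]; eigenvalues λ = 5, 4.
Eigenvectors: (0,1) for λ=5, (1,2) for λ=4.
From the initial condition, c_1 = 8, c_2 = -4.
q(ln 2) = (8)(2^5)(1) + (-4)(2^4)(2) = 128.

128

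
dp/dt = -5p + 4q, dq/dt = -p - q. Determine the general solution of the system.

p(t) = -2K_1e^(-3t) - 2K_2te^(-3t) - K_2e^(-3t), q(t) = -K_1e^(-3t) - K_2te^(-3t) - K_2e^(-3t)

Coefficient matrix A = [[-5, 4], [-1, -1]].
Characteristic polynomial det(A - λI) = λ^2 + 6λ + 9 = 0.
Single eigenvalue λ = -3 with algebraic multiplicity 2.
Eigenvector v = (-2,-1); generalized eigenvector w with (A-λI)w=v is (-1,-1).
General solution: e^(-3t)[K_1·v + K_2·(t·v + w)].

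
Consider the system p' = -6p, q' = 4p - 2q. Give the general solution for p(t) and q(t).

Coefficient matrix A = [[-6, 0], [4, -2]].
Characteristic polynomial det(A - λI) = λ^2 + 8λ + 12 = 0.
Eigenvalues λ = -6, -2.
For λ=-6: (A-λI) row 2 is [4, 4], so an eigenvector is (1, -1).
For λ=-2: (A-λI) row 1 is [-4, 0], so an eigenvector is (0, -1).
General solution: C_1e^(-6t)(1,-1) + C_2e^(-2t)(0,-1).

p(t) = C_1e^(-6t), q(t) = -C_1e^(-6t) - C_2e^(-2t)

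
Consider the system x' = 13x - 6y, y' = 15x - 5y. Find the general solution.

Coefficient matrix A = [[13, -6], [15, -5]].
Characteristic polynomial det(A - λI) = λ^2 - 8λ + 25 = 0.
Eigenvalues λ = 4 ± 3i (complex conjugate pair).
For λ=4+3i: an eigenvector is (1,2) - i(-1,-1) = (1 + i, 2 + i).
A real fundamental pair from Re and Im of e^((4+3i)t)v: X_1 = e^(4t)(cos(3t)·(1,2) + sin(3t)·(-1,-1)), X_2 = e^(4t)(sin(3t)·(1,2) - cos(3t)·(-1,-1)).
General solution: K_1X_1 + K_2X_2.

x(t) = -K_1e^(4t)sin(3t) + K_1e^(4t)cos(3t) + K_2e^(4t)sin(3t) + K_2e^(4t)cos(3t), y(t) = -K_1e^(4t)sin(3t) + 2K_1e^(4t)cos(3t) + 2K_2e^(4t)sin(3t) + K_2e^(4t)cos(3t)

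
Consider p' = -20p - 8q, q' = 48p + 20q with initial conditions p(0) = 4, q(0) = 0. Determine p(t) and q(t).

Coefficient matrix A = [[-20, -8], [48, 20]].
Characteristic polynomial det(A - λI) = λ^2 - 16 = 0.
Eigenvalues λ = 4, -4.
For λ=4: (A-λI) row 1 is [-24, -8], so an eigenvector is (-1, 3).
For λ=-4: (A-λI) row 1 is [-16, -8], so an eigenvector is (-1, 2).
General solution: c_1e^(4t)(-1,3) + c_2e^(-4t)(-1,2).
Applying p(0)=4, q(0)=0 gives c_1=8, c_2=-12.

p(t) = -8e^(4t) + 12e^(-4t), q(t) = 24e^(4t) - 24e^(-4t)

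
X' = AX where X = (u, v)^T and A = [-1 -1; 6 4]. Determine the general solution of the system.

Coefficient matrix A = [[-1, -1], [6, 4]].
Characteristic polynomial det(A - λI) = λ^2 - 3λ + 2 = 0.
Eigenvalues λ = 1, 2.
For λ=1: (A-λI) row 1 is [-2, -1], so an eigenvector is (1, -2).
For λ=2: (A-λI) row 1 is [-3, -1], so an eigenvector is (-1, 3).
General solution: K_1e^(t)(1,-2) + K_2e^(2t)(-1,3).

u(t) = K_1e^(t) - K_2e^(2t), v(t) = -2K_1e^(t) + 3K_2e^(2t)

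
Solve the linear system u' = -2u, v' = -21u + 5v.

u(t) = -c_2e^(-2t), v(t) = -c_1e^(5t) - 3c_2e^(-2t)

Coefficient matrix A = [[-2, 0], [-21, 5]].
Characteristic polynomial det(A - λI) = λ^2 - 3λ - 10 = 0.
Eigenvalues λ = 5, -2.
For λ=5: (A-λI) row 1 is [-7, 0], so an eigenvector is (0, -1).
For λ=-2: (A-λI) row 2 is [-21, 7], so an eigenvector is (-1, -3).
General solution: c_1e^(5t)(0,-1) + c_2e^(-2t)(-1,-3).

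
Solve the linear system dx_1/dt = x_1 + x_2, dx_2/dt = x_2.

x_1(t) = K_1e^(t) + K_2te^(t) - 3K_2e^(t), x_2(t) = K_2e^(t)

Coefficient matrix A = [[1, 1], [0, 1]].
Characteristic polynomial det(A - λI) = λ^2 - 2λ + 1 = 0.
Single eigenvalue λ = 1 with algebraic multiplicity 2.
Eigenvector v = (1,0); generalized eigenvector w with (A-λI)w=v is (-3,1).
General solution: e^(t)[K_1·v + K_2·(t·v + w)].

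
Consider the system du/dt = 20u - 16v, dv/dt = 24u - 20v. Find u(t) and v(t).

u(t) = -C_1e^(4t) + 2C_2e^(-4t), v(t) = -C_1e^(4t) + 3C_2e^(-4t)

Coefficient matrix A = [[20, -16], [24, -20]].
Characteristic polynomial det(A - λI) = λ^2 - 16 = 0.
Eigenvalues λ = 4, -4.
For λ=4: (A-λI) row 1 is [16, -16], so an eigenvector is (-1, -1).
For λ=-4: (A-λI) row 1 is [24, -16], so an eigenvector is (2, 3).
General solution: C_1e^(4t)(-1,-1) + C_2e^(-4t)(2,3).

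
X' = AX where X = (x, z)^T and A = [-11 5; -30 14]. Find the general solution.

x(t) = -C_1e^(-t) - C_2e^(4t), z(t) = -2C_1e^(-t) - 3C_2e^(4t)

Coefficient matrix A = [[-11, 5], [-30, 14]].
Characteristic polynomial det(A - λI) = λ^2 - 3λ - 4 = 0.
Eigenvalues λ = -1, 4.
For λ=-1: (A-λI) row 1 is [-10, 5], so an eigenvector is (-1, -2).
For λ=4: (A-λI) row 1 is [-15, 5], so an eigenvector is (-1, -3).
General solution: C_1e^(-t)(-1,-2) + C_2e^(4t)(-1,-3).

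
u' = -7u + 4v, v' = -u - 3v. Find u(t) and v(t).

Coefficient matrix A = [[-7, 4], [-1, -3]].
Characteristic polynomial det(A - λI) = λ^2 + 10λ + 25 = 0.
Single eigenvalue λ = -5 with algebraic multiplicity 2.
Eigenvector v = (2,1); generalized eigenvector w with (A-λI)w=v is (1,1).
General solution: e^(-5t)[C_1·v + C_2·(t·v + w)].

u(t) = 2C_1e^(-5t) + 2C_2te^(-5t) + C_2e^(-5t), v(t) = C_1e^(-5t) + C_2te^(-5t) + C_2e^(-5t)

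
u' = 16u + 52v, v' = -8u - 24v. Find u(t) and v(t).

Coefficient matrix A = [[16, 52], [-8, -24]].
Characteristic polynomial det(A - λI) = λ^2 + 8λ + 32 = 0.
Eigenvalues λ = -4 ± 4i (complex conjugate pair).
For λ=-4+4i: an eigenvector is (-2,1) - i(3,-1) = (-2 - 3i, 1 + i).
A real fundamental pair from Re and Im of e^((-4+4i)t)v: X_1 = e^(-4t)(cos(4t)·(-2,1) + sin(4t)·(3,-1)), X_2 = e^(-4t)(sin(4t)·(-2,1) - cos(4t)·(3,-1)).
General solution: c_1X_1 + c_2X_2.

u(t) = 3c_1e^(-4t)sin(4t) - 2c_1e^(-4t)cos(4t) - 2c_2e^(-4t)sin(4t) - 3c_2e^(-4t)cos(4t), v(t) = -c_1e^(-4t)sin(4t) + c_1e^(-4t)cos(4t) + c_2e^(-4t)sin(4t) + c_2e^(-4t)cos(4t)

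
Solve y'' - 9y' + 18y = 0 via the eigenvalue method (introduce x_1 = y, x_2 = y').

Let x_1 = y, x_2 = y'. Then x_1' = x_2 and x_2' = -18x_1 + 9x_2.
A = [[0,1],[-18,9]]; det(A-λI) = λ^2 - 9λ + 18.
Eigenvalues λ = 6, 3 with eigenvectors (1,6), (1,3).

y(t) = C_1e^(6t) + C_2e^(3t)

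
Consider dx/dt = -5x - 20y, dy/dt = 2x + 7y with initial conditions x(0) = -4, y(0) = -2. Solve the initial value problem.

Coefficient matrix A = [[-5, -20], [2, 7]].
Characteristic polynomial det(A - λI) = λ^2 - 2λ + 5 = 0.
Eigenvalues λ = 1 ± 2i (complex conjugate pair).
For λ=1+2i: an eigenvector is (-1,0) - i(3,-1) = (-1 - 3i, 0 + i).
A real fundamental pair from Re and Im of e^((1+2i)t)v: X_1 = e^(t)(cos(2t)·(-1,0) + sin(2t)·(3,-1)), X_2 = e^(t)(sin(2t)·(-1,0) - cos(2t)·(3,-1)).
General solution: C_1X_1 + C_2X_2.
Applying x(0)=-4, y(0)=-2 gives C_1=10, C_2=-2.

x(t) = 32e^(t)sin(2t) - 4e^(t)cos(2t), y(t) = -10e^(t)sin(2t) - 2e^(t)cos(2t)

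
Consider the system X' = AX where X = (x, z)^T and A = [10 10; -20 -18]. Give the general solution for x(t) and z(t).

Coefficient matrix A = [[10, 10], [-20, -18]].
Characteristic polynomial det(A - λI) = λ^2 + 8λ + 20 = 0.
Eigenvalues λ = -4 ± 2i (complex conjugate pair).
For λ=-4+2i: an eigenvector is (-1,1) - i(-2,3) = (-1 + 2i, 1 - 3i).
A real fundamental pair from Re and Im of e^((-4+2i)t)v: X_1 = e^(-4t)(cos(2t)·(-1,1) + sin(2t)·(-2,3)), X_2 = e^(-4t)(sin(2t)·(-1,1) - cos(2t)·(-2,3)).
General solution: c_1X_1 + c_2X_2.

x(t) = -2c_1e^(-4t)sin(2t) - c_1e^(-4t)cos(2t) - c_2e^(-4t)sin(2t) + 2c_2e^(-4t)cos(2t), z(t) = 3c_1e^(-4t)sin(2t) + c_1e^(-4t)cos(2t) + c_2e^(-4t)sin(2t) - 3c_2e^(-4t)cos(2t)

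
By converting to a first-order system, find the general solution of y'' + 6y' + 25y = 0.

y(t) = c_1e^(-3t)cos(4t) + c_2e^(-3t)sin(4t)

Let x_1 = y, x_2 = y'. Then x_1' = x_2 and x_2' = -25x_1 - 6x_2.
A = [[0,1],[-25,-6]]; det(A-λI) = λ^2 + 6λ + 25.
Eigenvalues λ = -3 ± 4i.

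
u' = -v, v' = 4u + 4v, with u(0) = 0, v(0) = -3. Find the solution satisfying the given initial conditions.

Coefficient matrix A = [[0, -1], [4, 4]].
Characteristic polynomial det(A - λI) = λ^2 - 4λ + 4 = 0.
Single eigenvalue λ = 2 with algebraic multiplicity 2.
Eigenvector v = (-1,2); generalized eigenvector w with (A-λI)w=v is (2,-3).
General solution: e^(2t)[c_1·v + c_2·(t·v + w)].
Applying u(0)=0, v(0)=-3 gives c_1=-6, c_2=-3.

u(t) = 3te^(2t), v(t) = -6te^(2t) - 3e^(2t)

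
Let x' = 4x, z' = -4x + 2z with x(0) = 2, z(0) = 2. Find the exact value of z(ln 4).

-928

A = [[4,0],[-4,2]]; eigenvalues λ = 2, 4.
Eigenvectors: (0,1) for λ=2, (-1,2) for λ=4.
From the initial condition, c_1 = 6, c_2 = -2.
z(ln 4) = (6)(4^2)(1) + (-2)(4^4)(2) = -928.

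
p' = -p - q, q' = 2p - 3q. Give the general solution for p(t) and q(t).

p(t) = -C_1e^(-2t)sin(t) + C_2e^(-2t)cos(t), q(t) = -C_1e^(-2t)sin(t) + C_1e^(-2t)cos(t) + C_2e^(-2t)sin(t) + C_2e^(-2t)cos(t)

Coefficient matrix A = [[-1, -1], [2, -3]].
Characteristic polynomial det(A - λI) = λ^2 + 4λ + 5 = 0.
Eigenvalues λ = -2 ± i (complex conjugate pair).
For λ=-2+i: an eigenvector is (0,1) - i(-1,-1) = (0 + i, 1 + i).
A real fundamental pair from Re and Im of e^((-2+i)t)v: X_1 = e^(-2t)(cos(t)·(0,1) + sin(t)·(-1,-1)), X_2 = e^(-2t)(sin(t)·(0,1) - cos(t)·(-1,-1)).
General solution: C_1X_1 + C_2X_2.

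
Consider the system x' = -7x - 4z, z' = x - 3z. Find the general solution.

Coefficient matrix A = [[-7, -4], [1, -3]].
Characteristic polynomial det(A - λI) = λ^2 + 10λ + 25 = 0.
Single eigenvalue λ = -5 with algebraic multiplicity 2.
Eigenvector v = (-2,1); generalized eigenvector w with (A-λI)w=v is (-3,2).
General solution: e^(-5t)[c_1·v + c_2·(t·v + w)].

x(t) = -2c_1e^(-5t) - 2c_2te^(-5t) - 3c_2e^(-5t), z(t) = c_1e^(-5t) + c_2te^(-5t) + 2c_2e^(-5t)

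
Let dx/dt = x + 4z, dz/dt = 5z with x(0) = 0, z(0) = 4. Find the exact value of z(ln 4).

A = [[1,4],[0,5]]; eigenvalues λ = 5, 1.
Eigenvectors: (-1,-1) for λ=5, (1,0) for λ=1.
From the initial condition, c_1 = -4, c_2 = -4.
z(ln 4) = (-4)(4^5)(-1) + (-4)(4^1)(0) = 4096.

4096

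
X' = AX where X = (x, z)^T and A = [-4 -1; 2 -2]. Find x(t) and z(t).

Coefficient matrix A = [[-4, -1], [2, -2]].
Characteristic polynomial det(A - λI) = λ^2 + 6λ + 10 = 0.
Eigenvalues λ = -3 ± i (complex conjugate pair).
For λ=-3+i: an eigenvector is (0,-1) - i(1,-1) = (0 - i, -1 + i).
A real fundamental pair from Re and Im of e^((-3+i)t)v: X_1 = e^(-3t)(cos(t)·(0,-1) + sin(t)·(1,-1)), X_2 = e^(-3t)(sin(t)·(0,-1) - cos(t)·(1,-1)).
General solution: C_1X_1 + C_2X_2.

x(t) = C_1e^(-3t)sin(t) - C_2e^(-3t)cos(t), z(t) = -C_1e^(-3t)sin(t) - C_1e^(-3t)cos(t) - C_2e^(-3t)sin(t) + C_2e^(-3t)cos(t)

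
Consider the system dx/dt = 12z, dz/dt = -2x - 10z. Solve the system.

x(t) = -2C_1e^(-6t) + 3C_2e^(-4t), z(t) = C_1e^(-6t) - C_2e^(-4t)

Coefficient matrix A = [[0, 12], [-2, -10]].
Characteristic polynomial det(A - λI) = λ^2 + 10λ + 24 = 0.
Eigenvalues λ = -6, -4.
For λ=-6: (A-λI) row 1 is [6, 12], so an eigenvector is (-2, 1).
For λ=-4: (A-λI) row 1 is [4, 12], so an eigenvector is (3, -1).
General solution: C_1e^(-6t)(-2,1) + C_2e^(-4t)(3,-1).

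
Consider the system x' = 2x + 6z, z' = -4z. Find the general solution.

Coefficient matrix A = [[2, 6], [0, -4]].
Characteristic polynomial det(A - λI) = λ^2 + 2λ - 8 = 0.
Eigenvalues λ = 2, -4.
For λ=2: (A-λI) row 1 is [0, 6], so an eigenvector is (-1, 0).
For λ=-4: (A-λI) row 1 is [6, 6], so an eigenvector is (1, -1).
General solution: c_1e^(2t)(-1,0) + c_2e^(-4t)(1,-1).

x(t) = -c_1e^(2t) + c_2e^(-4t), z(t) = -c_2e^(-4t)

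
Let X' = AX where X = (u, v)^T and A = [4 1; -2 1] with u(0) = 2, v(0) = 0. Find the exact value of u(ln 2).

24

A = [[4,1],[-2,1]]; eigenvalues λ = 3, 2.
Eigenvectors: (1,-1) for λ=3, (1,-2) for λ=2.
From the initial condition, c_1 = 4, c_2 = -2.
u(ln 2) = (4)(2^3)(1) + (-2)(2^2)(1) = 24.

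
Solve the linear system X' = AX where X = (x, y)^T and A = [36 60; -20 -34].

Coefficient matrix A = [[36, 60], [-20, -34]].
Characteristic polynomial det(A - λI) = λ^2 - 2λ - 24 = 0.
Eigenvalues λ = -4, 6.
For λ=-4: (A-λI) row 1 is [40, 60], so an eigenvector is (-3, 2).
For λ=6: (A-λI) row 1 is [30, 60], so an eigenvector is (-2, 1).
General solution: C_1e^(-4t)(-3,2) + C_2e^(6t)(-2,1).

x(t) = -3C_1e^(-4t) - 2C_2e^(6t), y(t) = 2C_1e^(-4t) + C_2e^(6t)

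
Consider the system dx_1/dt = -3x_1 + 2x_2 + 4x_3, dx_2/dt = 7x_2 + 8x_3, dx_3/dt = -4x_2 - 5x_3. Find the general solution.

Coefficient matrix A = [[-3, 2, 4], [0, 7, 8], [0, -4, -5]].
det(A - λI) = 0 gives eigenvalues λ = -3, -1, 3.
For λ=-3: eigenvector (1,0,0).
For λ=-1: eigenvector (1,-1,1).
For λ=3: eigenvector (0,-2,1).
General solution: C_1e^(-3t)(1,0,0) + C_2e^(-t)(1,-1,1) + C_3e^(3t)(0,-2,1).

x_1(t) = C_1e^(-3t) + C_2e^(-t), x_2(t) = -C_2e^(-t) - 2C_3e^(3t), x_3(t) = C_2e^(-t) + C_3e^(3t)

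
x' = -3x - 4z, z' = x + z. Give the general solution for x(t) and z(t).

Coefficient matrix A = [[-3, -4], [1, 1]].
Characteristic polynomial det(A - λI) = λ^2 + 2λ + 1 = 0.
Single eigenvalue λ = -1 with algebraic multiplicity 2.
Eigenvector v = (2,-1); generalized eigenvector w with (A-λI)w=v is (3,-2).
General solution: e^(-t)[K_1·v + K_2·(t·v + w)].

x(t) = 2K_1e^(-t) + 2K_2te^(-t) + 3K_2e^(-t), z(t) = -K_1e^(-t) - K_2te^(-t) - 2K_2e^(-t)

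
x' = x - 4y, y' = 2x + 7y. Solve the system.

Coefficient matrix A = [[1, -4], [2, 7]].
Characteristic polynomial det(A - λI) = λ^2 - 8λ + 15 = 0.
Eigenvalues λ = 5, 3.
For λ=5: (A-λI) row 1 is [-4, -4], so an eigenvector is (-1, 1).
For λ=3: (A-λI) row 1 is [-2, -4], so an eigenvector is (-2, 1).
General solution: K_1e^(5t)(-1,1) + K_2e^(3t)(-2,1).

x(t) = -K_1e^(5t) - 2K_2e^(3t), y(t) = K_1e^(5t) + K_2e^(3t)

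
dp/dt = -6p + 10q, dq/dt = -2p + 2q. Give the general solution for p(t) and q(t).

p(t) = -K_1e^(-2t)sin(2t) - 2K_1e^(-2t)cos(2t) - 2K_2e^(-2t)sin(2t) + K_2e^(-2t)cos(2t), q(t) = -K_1e^(-2t)cos(2t) - K_2e^(-2t)sin(2t)

Coefficient matrix A = [[-6, 10], [-2, 2]].
Characteristic polynomial det(A - λI) = λ^2 + 4λ + 8 = 0.
Eigenvalues λ = -2 ± 2i (complex conjugate pair).
For λ=-2+2i: an eigenvector is (-2,-1) - i(-1,0) = (-2 + i, -1).
A real fundamental pair from Re and Im of e^((-2+2i)t)v: X_1 = e^(-2t)(cos(2t)·(-2,-1) + sin(2t)·(-1,0)), X_2 = e^(-2t)(sin(2t)·(-2,-1) - cos(2t)·(-1,0)).
General solution: K_1X_1 + K_2X_2.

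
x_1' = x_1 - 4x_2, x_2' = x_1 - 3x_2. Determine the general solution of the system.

x_1(t) = -2K_1e^(-t) - 2K_2te^(-t) - K_2e^(-t), x_2(t) = -K_1e^(-t) - K_2te^(-t)

Coefficient matrix A = [[1, -4], [1, -3]].
Characteristic polynomial det(A - λI) = λ^2 + 2λ + 1 = 0.
Single eigenvalue λ = -1 with algebraic multiplicity 2.
Eigenvector v = (-2,-1); generalized eigenvector w with (A-λI)w=v is (-1,0).
General solution: e^(-t)[K_1·v + K_2·(t·v + w)].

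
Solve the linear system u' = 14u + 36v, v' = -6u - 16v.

Coefficient matrix A = [[14, 36], [-6, -16]].
Characteristic polynomial det(A - λI) = λ^2 + 2λ - 8 = 0.
Eigenvalues λ = -4, 2.
For λ=-4: (A-λI) row 1 is [18, 36], so an eigenvector is (2, -1).
For λ=2: (A-λI) row 1 is [12, 36], so an eigenvector is (-3, 1).
General solution: c_1e^(-4t)(2,-1) + c_2e^(2t)(-3,1).

u(t) = 2c_1e^(-4t) - 3c_2e^(2t), v(t) = -c_1e^(-4t) + c_2e^(2t)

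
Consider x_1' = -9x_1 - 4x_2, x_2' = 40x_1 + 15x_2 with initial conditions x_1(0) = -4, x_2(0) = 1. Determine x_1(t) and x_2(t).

x_1(t) = 11e^(3t)sin(4t) - 4e^(3t)cos(4t), x_2(t) = -37e^(3t)sin(4t) + e^(3t)cos(4t)

Coefficient matrix A = [[-9, -4], [40, 15]].
Characteristic polynomial det(A - λI) = λ^2 - 6λ + 25 = 0.
Eigenvalues λ = 3 ± 4i (complex conjugate pair).
For λ=3+4i: an eigenvector is (-1,3) - i(0,-1) = (-1, 3 + i).
A real fundamental pair from Re and Im of e^((3+4i)t)v: X_1 = e^(3t)(cos(4t)·(-1,3) + sin(4t)·(0,-1)), X_2 = e^(3t)(sin(4t)·(-1,3) - cos(4t)·(0,-1)).
General solution: c_1X_1 + c_2X_2.
Applying x_1(0)=-4, x_2(0)=1 gives c_1=4, c_2=-11.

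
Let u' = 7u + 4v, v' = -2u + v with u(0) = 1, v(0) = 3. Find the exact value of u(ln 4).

A = [[7,4],[-2,1]]; eigenvalues λ = 3, 5.
Eigenvectors: (1,-1) for λ=3, (-2,1) for λ=5.
From the initial condition, c_1 = -7, c_2 = -4.
u(ln 4) = (-7)(4^3)(1) + (-4)(4^5)(-2) = 7744.

7744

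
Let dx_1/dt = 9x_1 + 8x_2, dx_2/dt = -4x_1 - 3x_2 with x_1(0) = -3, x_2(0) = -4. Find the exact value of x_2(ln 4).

A = [[9,8],[-4,-3]]; eigenvalues λ = 5, 1.
Eigenvectors: (-2,1) for λ=5, (-1,1) for λ=1.
From the initial condition, c_1 = 7, c_2 = -11.
x_2(ln 4) = (7)(4^5)(1) + (-11)(4^1)(1) = 7124.

7124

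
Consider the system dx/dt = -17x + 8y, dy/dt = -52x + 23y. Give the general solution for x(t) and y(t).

x(t) = -K_1e^(3t)sin(4t) + K_1e^(3t)cos(4t) + K_2e^(3t)sin(4t) + K_2e^(3t)cos(4t), y(t) = -3K_1e^(3t)sin(4t) + 2K_1e^(3t)cos(4t) + 2K_2e^(3t)sin(4t) + 3K_2e^(3t)cos(4t)

Coefficient matrix A = [[-17, 8], [-52, 23]].
Characteristic polynomial det(A - λI) = λ^2 - 6λ + 25 = 0.
Eigenvalues λ = 3 ± 4i (complex conjugate pair).
For λ=3+4i: an eigenvector is (1,2) - i(-1,-3) = (1 + i, 2 + 3i).
A real fundamental pair from Re and Im of e^((3+4i)t)v: X_1 = e^(3t)(cos(4t)·(1,2) + sin(4t)·(-1,-3)), X_2 = e^(3t)(sin(4t)·(1,2) - cos(4t)·(-1,-3)).
General solution: K_1X_1 + K_2X_2.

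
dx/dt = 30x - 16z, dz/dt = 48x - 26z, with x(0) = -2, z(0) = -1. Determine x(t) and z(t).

x(t) = -6e^(6t) + 4e^(-2t), z(t) = -9e^(6t) + 8e^(-2t)

Coefficient matrix A = [[30, -16], [48, -26]].
Characteristic polynomial det(A - λI) = λ^2 - 4λ - 12 = 0.
Eigenvalues λ = 6, -2.
For λ=6: (A-λI) row 1 is [24, -16], so an eigenvector is (-2, -3).
For λ=-2: (A-λI) row 1 is [32, -16], so an eigenvector is (1, 2).
General solution: C_1e^(6t)(-2,-3) + C_2e^(-2t)(1,2).
Applying x(0)=-2, z(0)=-1 gives C_1=3, C_2=4.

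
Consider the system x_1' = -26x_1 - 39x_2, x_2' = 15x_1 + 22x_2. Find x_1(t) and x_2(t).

x_1(t) = 2C_1e^(-2t)sin(3t) + 3C_1e^(-2t)cos(3t) + 3C_2e^(-2t)sin(3t) - 2C_2e^(-2t)cos(3t), x_2(t) = -C_1e^(-2t)sin(3t) - 2C_1e^(-2t)cos(3t) - 2C_2e^(-2t)sin(3t) + C_2e^(-2t)cos(3t)

Coefficient matrix A = [[-26, -39], [15, 22]].
Characteristic polynomial det(A - λI) = λ^2 + 4λ + 13 = 0.
Eigenvalues λ = -2 ± 3i (complex conjugate pair).
For λ=-2+3i: an eigenvector is (3,-2) - i(2,-1) = (3 - 2i, -2 + i).
A real fundamental pair from Re and Im of e^((-2+3i)t)v: X_1 = e^(-2t)(cos(3t)·(3,-2) + sin(3t)·(2,-1)), X_2 = e^(-2t)(sin(3t)·(3,-2) - cos(3t)·(2,-1)).
General solution: C_1X_1 + C_2X_2.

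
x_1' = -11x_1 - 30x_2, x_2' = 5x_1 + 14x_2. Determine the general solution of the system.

x_1(t) = -3K_1e^(-t) + 2K_2e^(4t), x_2(t) = K_1e^(-t) - K_2e^(4t)

Coefficient matrix A = [[-11, -30], [5, 14]].
Characteristic polynomial det(A - λI) = λ^2 - 3λ - 4 = 0.
Eigenvalues λ = -1, 4.
For λ=-1: (A-λI) row 1 is [-10, -30], so an eigenvector is (-3, 1).
For λ=4: (A-λI) row 1 is [-15, -30], so an eigenvector is (2, -1).
General solution: K_1e^(-t)(-3,1) + K_2e^(4t)(2,-1).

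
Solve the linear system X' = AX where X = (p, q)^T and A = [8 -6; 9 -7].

p(t) = 2C_1e^(-t) + C_2e^(2t), q(t) = 3C_1e^(-t) + C_2e^(2t)

Coefficient matrix A = [[8, -6], [9, -7]].
Characteristic polynomial det(A - λI) = λ^2 - λ - 2 = 0.
Eigenvalues λ = -1, 2.
For λ=-1: (A-λI) row 1 is [9, -6], so an eigenvector is (2, 3).
For λ=2: (A-λI) row 1 is [6, -6], so an eigenvector is (1, 1).
General solution: C_1e^(-t)(2,3) + C_2e^(2t)(1,1).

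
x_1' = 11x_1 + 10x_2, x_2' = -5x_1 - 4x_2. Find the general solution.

x_1(t) = -2c_1e^(6t) + c_2e^(t), x_2(t) = c_1e^(6t) - c_2e^(t)

Coefficient matrix A = [[11, 10], [-5, -4]].
Characteristic polynomial det(A - λI) = λ^2 - 7λ + 6 = 0.
Eigenvalues λ = 6, 1.
For λ=6: (A-λI) row 1 is [5, 10], so an eigenvector is (-2, 1).
For λ=1: (A-λI) row 1 is [10, 10], so an eigenvector is (1, -1).
General solution: c_1e^(6t)(-2,1) + c_2e^(t)(1,-1).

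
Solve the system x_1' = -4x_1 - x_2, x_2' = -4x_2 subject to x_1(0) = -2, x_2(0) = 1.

Coefficient matrix A = [[-4, -1], [0, -4]].
Characteristic polynomial det(A - λI) = λ^2 + 8λ + 16 = 0.
Single eigenvalue λ = -4 with algebraic multiplicity 2.
Eigenvector v = (-1,0); generalized eigenvector w with (A-λI)w=v is (-3,1).
General solution: e^(-4t)[c_1·v + c_2·(t·v + w)].
Applying x_1(0)=-2, x_2(0)=1 gives c_1=-1, c_2=1.

x_1(t) = -te^(-4t) - 2e^(-4t), x_2(t) = e^(-4t)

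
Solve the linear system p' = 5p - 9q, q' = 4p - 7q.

Coefficient matrix A = [[5, -9], [4, -7]].
Characteristic polynomial det(A - λI) = λ^2 + 2λ + 1 = 0.
Single eigenvalue λ = -1 with algebraic multiplicity 2.
Eigenvector v = (3,2); generalized eigenvector w with (A-λI)w=v is (-1,-1).
General solution: e^(-t)[K_1·v + K_2·(t·v + w)].

p(t) = 3K_1e^(-t) + 3K_2te^(-t) - K_2e^(-t), q(t) = 2K_1e^(-t) + 2K_2te^(-t) - K_2e^(-t)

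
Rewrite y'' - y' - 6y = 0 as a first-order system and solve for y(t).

y(t) = C_1e^(3t) + C_2e^(-2t)

Let x_1 = y, x_2 = y'. Then x_1' = x_2 and x_2' = 6x_1 + x_2.
A = [[0,1],[6,1]]; det(A-λI) = λ^2 - λ - 6.
Eigenvalues λ = 3, -2 with eigenvectors (1,3), (1,-2).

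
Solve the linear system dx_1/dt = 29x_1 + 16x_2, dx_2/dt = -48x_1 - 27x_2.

Coefficient matrix A = [[29, 16], [-48, -27]].
Characteristic polynomial det(A - λI) = λ^2 - 2λ - 15 = 0.
Eigenvalues λ = 5, -3.
For λ=5: (A-λI) row 1 is [24, 16], so an eigenvector is (2, -3).
For λ=-3: (A-λI) row 1 is [32, 16], so an eigenvector is (-1, 2).
General solution: c_1e^(5t)(2,-3) + c_2e^(-3t)(-1,2).

x_1(t) = 2c_1e^(5t) - c_2e^(-3t), x_2(t) = -3c_1e^(5t) + 2c_2e^(-3t)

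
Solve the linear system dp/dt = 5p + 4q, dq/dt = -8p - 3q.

Coefficient matrix A = [[5, 4], [-8, -3]].
Characteristic polynomial det(A - λI) = λ^2 - 2λ + 17 = 0.
Eigenvalues λ = 1 ± 4i (complex conjugate pair).
For λ=1+4i: an eigenvector is (0,1) - i(1,-1) = (0 - i, 1 + i).
A real fundamental pair from Re and Im of e^((1+4i)t)v: X_1 = e^(t)(cos(4t)·(0,1) + sin(4t)·(1,-1)), X_2 = e^(t)(sin(4t)·(0,1) - cos(4t)·(1,-1)).
General solution: K_1X_1 + K_2X_2.

p(t) = K_1e^(t)sin(4t) - K_2e^(t)cos(4t), q(t) = -K_1e^(t)sin(4t) + K_1e^(t)cos(4t) + K_2e^(t)sin(4t) + K_2e^(t)cos(4t)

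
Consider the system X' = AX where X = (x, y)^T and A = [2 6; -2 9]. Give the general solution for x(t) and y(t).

x(t) = -3C_1e^(6t) + 2C_2e^(5t), y(t) = -2C_1e^(6t) + C_2e^(5t)

Coefficient matrix A = [[2, 6], [-2, 9]].
Characteristic polynomial det(A - λI) = λ^2 - 11λ + 30 = 0.
Eigenvalues λ = 6, 5.
For λ=6: (A-λI) row 1 is [-4, 6], so an eigenvector is (-3, -2).
For λ=5: (A-λI) row 1 is [-3, 6], so an eigenvector is (2, 1).
General solution: C_1e^(6t)(-3,-2) + C_2e^(5t)(2,1).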